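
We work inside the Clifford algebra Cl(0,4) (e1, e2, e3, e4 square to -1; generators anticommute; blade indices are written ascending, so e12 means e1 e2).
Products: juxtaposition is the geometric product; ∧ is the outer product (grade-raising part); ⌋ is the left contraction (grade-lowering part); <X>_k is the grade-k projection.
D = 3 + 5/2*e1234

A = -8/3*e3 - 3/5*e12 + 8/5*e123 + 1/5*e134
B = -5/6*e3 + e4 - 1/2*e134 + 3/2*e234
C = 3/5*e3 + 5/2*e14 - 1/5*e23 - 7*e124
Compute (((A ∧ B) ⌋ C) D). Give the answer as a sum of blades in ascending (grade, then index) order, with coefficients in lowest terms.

step 1: -8/3*e34 + 1/2*e123 - 3/5*e124 + 8/5*e1234
step 2: 21/5
step 3: 63/5 + 21/2*e1234
Answer: 63/5 + 21/2*e1234


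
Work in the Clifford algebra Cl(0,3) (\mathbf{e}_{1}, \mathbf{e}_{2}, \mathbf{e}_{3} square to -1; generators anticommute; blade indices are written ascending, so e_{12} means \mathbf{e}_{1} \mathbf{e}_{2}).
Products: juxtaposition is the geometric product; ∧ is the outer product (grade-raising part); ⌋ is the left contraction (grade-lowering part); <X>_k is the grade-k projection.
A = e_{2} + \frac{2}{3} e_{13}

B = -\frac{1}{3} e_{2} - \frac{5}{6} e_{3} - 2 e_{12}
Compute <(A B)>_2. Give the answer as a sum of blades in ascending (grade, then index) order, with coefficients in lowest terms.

step 1: \frac{1}{3} - \frac{13}{9} e_{1} + \frac{1}{2} e_{23} + \frac{2}{9} e_{123}
step 2: \frac{1}{2} e_{23}
Answer: \frac{1}{2} e_{23}


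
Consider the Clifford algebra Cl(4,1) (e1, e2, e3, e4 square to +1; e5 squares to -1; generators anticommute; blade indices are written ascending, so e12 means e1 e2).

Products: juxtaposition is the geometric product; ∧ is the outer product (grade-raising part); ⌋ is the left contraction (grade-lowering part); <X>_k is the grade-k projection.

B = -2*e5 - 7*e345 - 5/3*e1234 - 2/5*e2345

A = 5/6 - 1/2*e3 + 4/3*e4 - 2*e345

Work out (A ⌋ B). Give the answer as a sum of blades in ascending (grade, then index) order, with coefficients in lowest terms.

step 1: 14 - 4/5*e2 - 5/3*e5 + 28/3*e35 + 7/2*e45 + 20/9*e123 + 5/6*e124 - 8/15*e235 - 1/5*e245 - 35/6*e345 - 25/18*e1234 - 1/3*e2345
Answer: 14 - 4/5*e2 - 5/3*e5 + 28/3*e35 + 7/2*e45 + 20/9*e123 + 5/6*e124 - 8/15*e235 - 1/5*e245 - 35/6*e345 - 25/18*e1234 - 1/3*e2345


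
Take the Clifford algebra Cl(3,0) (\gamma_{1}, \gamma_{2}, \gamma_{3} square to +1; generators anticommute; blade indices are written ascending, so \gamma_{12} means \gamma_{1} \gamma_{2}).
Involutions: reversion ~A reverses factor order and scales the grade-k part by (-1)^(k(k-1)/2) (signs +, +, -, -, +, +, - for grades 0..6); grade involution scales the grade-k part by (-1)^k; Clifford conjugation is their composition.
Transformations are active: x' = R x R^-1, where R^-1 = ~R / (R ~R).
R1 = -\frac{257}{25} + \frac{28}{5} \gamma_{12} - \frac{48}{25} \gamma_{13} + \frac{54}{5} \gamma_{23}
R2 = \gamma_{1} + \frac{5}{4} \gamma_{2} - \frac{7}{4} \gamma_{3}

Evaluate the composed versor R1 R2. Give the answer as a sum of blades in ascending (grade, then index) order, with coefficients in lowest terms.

Distribute over the terms of R2 (each basis-blade product reordered to ascending indices, repeated generators contracted through their squares):
R1 (\gamma_{1}) = -\frac{257}{25} \gamma_{1} - \frac{28}{5} \gamma_{2} + \frac{48}{25} \gamma_{3} + \frac{54}{5} \gamma_{123}
R1 (\frac{5}{4} \gamma_{2}) = 7 \gamma_{1} - \frac{257}{20} \gamma_{2} - \frac{27}{2} \gamma_{3} + \frac{12}{5} \gamma_{123}
R1 (-\frac{7}{4} \gamma_{3}) = \frac{84}{25} \gamma_{1} - \frac{189}{10} \gamma_{2} + \frac{1799}{100} \gamma_{3} - \frac{49}{5} \gamma_{123}
Summing the partial products and collecting blades:
Answer: \frac{2}{25} \gamma_{1} - \frac{747}{20} \gamma_{2} + \frac{641}{100} \gamma_{3} + \frac{17}{5} \gamma_{123}


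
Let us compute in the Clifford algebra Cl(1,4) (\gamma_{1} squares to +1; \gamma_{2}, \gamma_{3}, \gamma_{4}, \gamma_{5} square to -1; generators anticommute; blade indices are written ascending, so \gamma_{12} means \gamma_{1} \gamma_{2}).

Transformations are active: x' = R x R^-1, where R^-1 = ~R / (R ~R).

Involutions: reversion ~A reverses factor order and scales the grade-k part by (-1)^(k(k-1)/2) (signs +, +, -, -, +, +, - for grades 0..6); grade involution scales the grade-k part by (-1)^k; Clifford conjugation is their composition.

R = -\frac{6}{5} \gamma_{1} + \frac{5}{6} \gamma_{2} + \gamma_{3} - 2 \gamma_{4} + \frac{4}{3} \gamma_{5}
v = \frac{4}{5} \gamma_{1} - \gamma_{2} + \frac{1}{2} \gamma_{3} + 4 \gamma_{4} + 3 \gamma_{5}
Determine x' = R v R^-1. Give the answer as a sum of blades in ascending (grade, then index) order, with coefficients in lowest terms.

~R = -\frac{6}{5} \gamma_{1} + \frac{5}{6} \gamma_{2} + \gamma_{3} - 2 \gamma_{4} + \frac{4}{3} \gamma_{5}, and R ~R = -\frac{5429}{900}, so R^-1 = ~R / (-\frac{5429}{900}).
R v = \frac{253}{75} + \frac{8}{15} \gamma_{12} - \frac{7}{5} \gamma_{13} - \frac{16}{5} \gamma_{14} - \frac{14}{3} \gamma_{15} + \frac{17}{12} \gamma_{23} + \frac{4}{3} \gamma_{24} + \frac{23}{6} \gamma_{25} + 5 \gamma_{34} + \frac{7}{3} \gamma_{35} - \frac{34}{3} \gamma_{45}
Answer: \frac{14716}{27145} \gamma_{1} + \frac{369}{5429} \gamma_{2} - \frac{17573}{10858} \gamma_{3} - \frac{9572}{5429} \gamma_{4} - \frac{24383}{5429} \gamma_{5}


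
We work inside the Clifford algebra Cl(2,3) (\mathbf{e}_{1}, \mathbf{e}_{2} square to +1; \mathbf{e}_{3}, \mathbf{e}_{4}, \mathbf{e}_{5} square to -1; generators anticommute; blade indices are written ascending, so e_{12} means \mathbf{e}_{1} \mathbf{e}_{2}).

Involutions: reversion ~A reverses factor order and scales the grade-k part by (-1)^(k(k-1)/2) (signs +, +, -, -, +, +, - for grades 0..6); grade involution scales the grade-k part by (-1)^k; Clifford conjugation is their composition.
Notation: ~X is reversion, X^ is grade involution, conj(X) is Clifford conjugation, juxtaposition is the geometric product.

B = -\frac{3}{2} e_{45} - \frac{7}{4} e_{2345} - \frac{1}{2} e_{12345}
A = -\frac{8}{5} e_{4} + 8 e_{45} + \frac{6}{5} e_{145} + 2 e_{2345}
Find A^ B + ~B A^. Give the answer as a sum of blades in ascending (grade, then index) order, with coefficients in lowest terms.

first term: \frac{31}{2} - \frac{4}{5} e_{1} + \frac{12}{5} e_{5} + \frac{82}{5} e_{23} + \frac{19}{10} e_{123} + \frac{14}{5} e_{235} - \frac{4}{5} e_{1235}
second term: -\frac{17}{2} + \frac{14}{5} e_{1} + \frac{12}{5} e_{5} + \frac{52}{5} e_{23} + \frac{19}{10} e_{123} - \frac{14}{5} e_{235} - \frac{4}{5} e_{1235}
Answer: 7 + 2 e_{1} + \frac{24}{5} e_{5} + \frac{134}{5} e_{23} + \frac{19}{5} e_{123} - \frac{8}{5} e_{1235}


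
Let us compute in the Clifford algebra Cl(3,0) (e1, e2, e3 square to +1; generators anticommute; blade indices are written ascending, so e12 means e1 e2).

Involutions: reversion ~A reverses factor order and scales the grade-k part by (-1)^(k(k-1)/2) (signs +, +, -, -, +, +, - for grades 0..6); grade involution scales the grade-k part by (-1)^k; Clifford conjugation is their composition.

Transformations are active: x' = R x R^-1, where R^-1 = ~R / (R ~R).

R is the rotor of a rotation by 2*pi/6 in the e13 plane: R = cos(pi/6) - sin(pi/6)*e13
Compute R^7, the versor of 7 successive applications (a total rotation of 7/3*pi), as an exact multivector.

Half-angle bookkeeping: 7 applications in e13 add up to rotor phase 7*pi/6 = 7*pi/6, so R^7 = cos(7*pi/6) - sin(7*pi/6)*e13.
cos(7*pi/6) = -sqrt(3)/2 and sin(7*pi/6) = -1/2, so R^7 = -sqrt(3)/2 + 1/2*e13. The net rotation is 1/3*pi (after discarding 1 full turn, each of which contributes a factor -1 to the rotor); the rotor keeps the half-angle phase exactly.
Answer: -sqrt(3)/2 + 1/2*e13


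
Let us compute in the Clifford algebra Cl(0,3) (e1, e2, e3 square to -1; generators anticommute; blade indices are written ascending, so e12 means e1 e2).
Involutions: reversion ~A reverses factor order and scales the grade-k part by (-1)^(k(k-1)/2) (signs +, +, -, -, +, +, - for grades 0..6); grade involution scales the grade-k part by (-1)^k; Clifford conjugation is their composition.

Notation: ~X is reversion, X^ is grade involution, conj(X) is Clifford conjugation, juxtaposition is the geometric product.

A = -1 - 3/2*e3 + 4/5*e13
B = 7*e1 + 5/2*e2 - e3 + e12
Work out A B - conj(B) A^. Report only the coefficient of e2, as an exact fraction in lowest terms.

first term: -3/2 - 31/5*e1 - 5/2*e2 + 33/5*e3 - e12 + 21/2*e13 + 59/20*e23 - 7/2*e123
second term: -3/2 + 39/5*e1 + 5/2*e2 + 23/5*e3 + e12 - 21/2*e13 - 91/20*e23 + 1/2*e123
Answer: -5


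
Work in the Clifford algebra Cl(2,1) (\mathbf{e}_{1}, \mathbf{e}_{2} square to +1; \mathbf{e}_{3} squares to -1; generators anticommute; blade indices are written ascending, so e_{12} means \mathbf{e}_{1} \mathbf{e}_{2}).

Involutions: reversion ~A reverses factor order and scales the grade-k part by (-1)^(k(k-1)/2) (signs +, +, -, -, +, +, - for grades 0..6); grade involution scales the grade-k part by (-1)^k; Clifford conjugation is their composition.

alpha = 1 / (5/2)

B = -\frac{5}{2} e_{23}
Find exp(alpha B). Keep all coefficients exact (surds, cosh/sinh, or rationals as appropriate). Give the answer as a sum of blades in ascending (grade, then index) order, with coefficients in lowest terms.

B^2 = (-\frac{5}{2})^2*(e_{23})^2 = \frac{25}{4}*(+1) = \frac{25}{4} (a basis 2-blade squares to minus the product of its generators' squares).
B^2 = \frac{25}{4} — the series telescopes hyperbolically here: l = \frac{5}{2}, alpha*l = 1, so exp(alpha B) = cosh(1) + (sinh(1)/(\frac{5}{2}))*B = \cosh{\left(1 \right)} + (\frac{2 \sinh{\left(1 \right)}}{5})*B.
Answer: \cosh{\left(1 \right)} - \sinh{\left(1 \right)} e_{23}


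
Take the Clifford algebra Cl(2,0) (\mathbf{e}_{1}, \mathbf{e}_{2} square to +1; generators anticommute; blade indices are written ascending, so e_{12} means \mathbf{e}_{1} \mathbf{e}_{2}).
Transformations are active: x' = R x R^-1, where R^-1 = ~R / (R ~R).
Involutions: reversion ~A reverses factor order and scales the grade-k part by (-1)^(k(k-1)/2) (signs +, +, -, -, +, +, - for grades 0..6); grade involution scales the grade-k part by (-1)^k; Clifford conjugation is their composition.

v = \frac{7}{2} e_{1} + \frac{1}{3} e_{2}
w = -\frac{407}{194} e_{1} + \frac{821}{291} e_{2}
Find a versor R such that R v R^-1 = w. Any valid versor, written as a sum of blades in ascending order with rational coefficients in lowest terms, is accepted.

Take R = v + w = \frac{136}{97} e_{1} + \frac{306}{97} e_{2}. Because q(v) = q(w) = \frac{445}{36}, conjugation by R sends v exactly to w.
Answer: \frac{136}{97} e_{1} + \frac{306}{97} e_{2}


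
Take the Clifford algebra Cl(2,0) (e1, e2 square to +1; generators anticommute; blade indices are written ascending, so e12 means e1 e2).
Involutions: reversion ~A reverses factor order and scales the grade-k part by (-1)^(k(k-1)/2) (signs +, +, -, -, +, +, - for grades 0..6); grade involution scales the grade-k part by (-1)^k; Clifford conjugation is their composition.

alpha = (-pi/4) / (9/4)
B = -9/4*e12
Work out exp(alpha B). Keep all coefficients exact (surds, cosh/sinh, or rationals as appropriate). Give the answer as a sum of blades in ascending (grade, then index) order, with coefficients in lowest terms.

B^2 = (-9/4)^2*(e12)^2 = 81/16*(-1) = -81/16 (a basis 2-blade squares to minus the product of its generators' squares).
B^2 = -81/16 — circular case — the even/odd split gives cos and sin: l = 9/4, alpha*l = -pi/4, so exp(alpha B) = cos(-pi/4) + (sin(-pi/4)/(9/4))*B = sqrt(2)/2 + (-2*sqrt(2)/9)*B.
Answer: sqrt(2)/2 + sqrt(2)/2*e12


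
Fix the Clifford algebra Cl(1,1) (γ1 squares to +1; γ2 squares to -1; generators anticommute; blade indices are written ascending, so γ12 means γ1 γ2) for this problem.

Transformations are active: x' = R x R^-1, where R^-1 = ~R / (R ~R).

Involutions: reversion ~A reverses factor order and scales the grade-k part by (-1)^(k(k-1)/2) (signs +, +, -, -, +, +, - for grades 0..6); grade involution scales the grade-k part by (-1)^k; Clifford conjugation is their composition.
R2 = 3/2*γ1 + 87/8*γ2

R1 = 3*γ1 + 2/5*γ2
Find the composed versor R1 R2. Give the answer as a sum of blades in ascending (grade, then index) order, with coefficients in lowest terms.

Distribute over the terms of R1 (each basis-blade product reordered to ascending indices, repeated generators contracted through their squares):
(3*γ1) R2 = 9/2 + 261/8*γ12
(2/5*γ2) R2 = -87/20 - 3/5*γ12
Summing the partial products and collecting blades:
Answer: 3/20 + 1281/40*γ12


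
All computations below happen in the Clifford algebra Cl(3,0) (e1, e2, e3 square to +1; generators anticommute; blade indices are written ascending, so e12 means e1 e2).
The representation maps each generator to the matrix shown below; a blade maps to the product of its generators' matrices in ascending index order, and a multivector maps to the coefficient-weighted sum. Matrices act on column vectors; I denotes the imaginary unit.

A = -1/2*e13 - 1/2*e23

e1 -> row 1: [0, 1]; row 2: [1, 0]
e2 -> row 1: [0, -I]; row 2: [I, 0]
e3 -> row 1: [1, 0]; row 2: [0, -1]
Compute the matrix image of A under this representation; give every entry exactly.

Bivector images (products of the table entries): rho(e13) = rho(e1)rho(e3) = row 1: [0, -1]; row 2: [1, 0]; rho(e23) = rho(e2)rho(e3) = row 1: [0, I]; row 2: [I, 0].
M = (-1/2)*rho(e13) + (-1/2)*rho(e23), summed entrywise:
Answer: row 1: [0, 1/2 - I/2]; row 2: [-1/2 - I/2, 0]


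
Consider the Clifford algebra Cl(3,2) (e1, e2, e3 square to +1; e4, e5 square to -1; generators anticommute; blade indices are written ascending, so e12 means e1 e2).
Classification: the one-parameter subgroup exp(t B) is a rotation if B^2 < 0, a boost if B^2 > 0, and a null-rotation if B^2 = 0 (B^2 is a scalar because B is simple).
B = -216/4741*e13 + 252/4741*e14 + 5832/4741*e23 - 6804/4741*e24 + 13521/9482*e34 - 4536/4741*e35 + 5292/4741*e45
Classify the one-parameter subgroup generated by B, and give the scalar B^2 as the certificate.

B^2 term by term: the squares give (-216/4741)^2*(e13)^2 + (252/4741)^2*(e14)^2 + (5832/4741)^2*(e23)^2 + (-6804/4741)^2*(e24)^2 + (13521/9482)^2*(e34)^2 + (-4536/4741)^2*(e35)^2 + (5292/4741)^2*(e45)^2 = 46656/22477081*(-1) + 63504/22477081*(+1) + 34012224/22477081*(-1) + 46294416/22477081*(+1) + 182817441/89908324*(+1) + 20575296/22477081*(+1) + 28005264/22477081*(-1) = 9/4 (each basis 2-blade squares to minus the product of its generators' squares); cross terms between blades sharing an index anticommute and cancel; the commuting (index-disjoint) pairs give grade-4 terms 2*c*c'*(blade product), which cancel blade by blade — e1234: -2939328/22477081 + 2939328/22477081 = 0; e1345: -2286144/22477081 + 2286144/22477081 = 0; e2345: 61725888/22477081 - 61725888/22477081 = 0 — confirming B is simple. So B^2 = 9/4.
Answer: boost, certificate B^2 = 9/4. One invariant decides it: the square 9/4 survives every conjugation, and its sign is exactly the classification.


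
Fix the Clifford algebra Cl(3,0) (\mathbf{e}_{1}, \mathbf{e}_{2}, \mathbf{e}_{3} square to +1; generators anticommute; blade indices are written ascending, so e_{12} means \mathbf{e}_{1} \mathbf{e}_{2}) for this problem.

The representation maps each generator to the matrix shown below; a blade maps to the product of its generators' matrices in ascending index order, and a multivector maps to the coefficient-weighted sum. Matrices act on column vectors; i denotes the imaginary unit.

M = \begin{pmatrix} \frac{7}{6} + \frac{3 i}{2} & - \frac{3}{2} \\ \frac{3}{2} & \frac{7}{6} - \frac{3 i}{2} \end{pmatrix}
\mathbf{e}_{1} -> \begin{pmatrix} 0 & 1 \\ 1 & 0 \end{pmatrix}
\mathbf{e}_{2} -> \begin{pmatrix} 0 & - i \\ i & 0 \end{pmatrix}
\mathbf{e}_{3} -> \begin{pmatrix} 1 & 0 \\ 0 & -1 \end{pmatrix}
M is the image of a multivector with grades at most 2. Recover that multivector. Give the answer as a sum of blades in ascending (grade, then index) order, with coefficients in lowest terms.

Method: 1, rho(e_{1}), rho(e_{2}), rho(e_{3}) form a trace-orthogonal basis of the 2x2 complex matrices (tr(X Y) = 2 if X = Y, else 0), so M = m0*1 + m1*rho(e_{1}) + m2*rho(e_{2}) + m3*rho(e_{3}) with m0 = tr(M)/2 = \frac{7}{6}, m1 = tr(M rho(e_{1}))/2 = 0, m2 = tr(M rho(e_{2}))/2 = - \frac{3 i}{2}, m3 = tr(M rho(e_{3}))/2 = \frac{3 i}{2}.
Multiplying table entries, the bivector images are rho(e_{12}) = i*rho(e_{3}), rho(e_{13}) = -i*rho(e_{2}), rho(e_{23}) = i*rho(e_{1}); with real blade coefficients the real parts of m0..m3 are the coefficients of 1, e_{1}, e_{2}, e_{3} and the imaginary parts give the bivectors (e_{23}: Im m1, e_{13}: -Im m2, e_{12}: Im m3).
Answer: \frac{7}{6} + \frac{3}{2} e_{12} + \frac{3}{2} e_{13}


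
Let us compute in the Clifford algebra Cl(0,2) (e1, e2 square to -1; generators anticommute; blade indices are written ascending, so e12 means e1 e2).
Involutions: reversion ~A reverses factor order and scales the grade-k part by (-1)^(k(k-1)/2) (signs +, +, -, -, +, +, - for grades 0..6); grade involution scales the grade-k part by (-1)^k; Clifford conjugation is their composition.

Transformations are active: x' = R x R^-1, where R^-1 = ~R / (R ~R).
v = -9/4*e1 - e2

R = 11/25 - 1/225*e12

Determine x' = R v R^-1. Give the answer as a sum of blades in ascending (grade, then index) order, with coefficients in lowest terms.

~R = 11/25 + 1/225*e12, and R ~R = 9802/50625, so R^-1 = ~R / (9802/50625).
R v = -179/180*e1 - 43/100*e2
Answer: -11124/4901*e1 - 18709/19604*e2


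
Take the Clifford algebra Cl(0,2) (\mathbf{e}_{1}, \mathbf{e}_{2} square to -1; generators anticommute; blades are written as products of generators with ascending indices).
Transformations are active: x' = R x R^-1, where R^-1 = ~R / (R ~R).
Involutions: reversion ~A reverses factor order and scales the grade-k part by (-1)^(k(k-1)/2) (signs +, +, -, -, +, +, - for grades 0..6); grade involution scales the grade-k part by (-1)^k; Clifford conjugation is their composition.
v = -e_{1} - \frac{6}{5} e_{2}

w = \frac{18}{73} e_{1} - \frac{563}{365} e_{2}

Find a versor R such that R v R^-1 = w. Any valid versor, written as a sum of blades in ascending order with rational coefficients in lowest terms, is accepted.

Sketch: the shared square -\frac{61}{25} makes R = v + w = -\frac{55}{73} e_{1} - \frac{1001}{365} e_{2} the natural versor; its sandwich fixes that direction, negates (v - w)/2, and sends v to w.
Answer: -\frac{55}{73} e_{1} - \frac{1001}{365} e_{2}


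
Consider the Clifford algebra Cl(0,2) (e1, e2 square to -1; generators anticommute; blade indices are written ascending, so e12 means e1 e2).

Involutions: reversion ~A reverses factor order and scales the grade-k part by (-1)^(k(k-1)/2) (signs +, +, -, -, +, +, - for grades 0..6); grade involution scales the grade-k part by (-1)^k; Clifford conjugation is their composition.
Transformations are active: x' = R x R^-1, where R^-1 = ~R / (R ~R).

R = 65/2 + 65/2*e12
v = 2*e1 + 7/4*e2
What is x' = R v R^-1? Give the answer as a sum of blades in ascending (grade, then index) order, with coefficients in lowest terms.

~R = 65/2 - 65/2*e12, and R ~R = 4225/2, so R^-1 = ~R / (4225/2).
R v = 65/8*e1 + 975/8*e2
Answer: -7/4*e1 + 2*e2


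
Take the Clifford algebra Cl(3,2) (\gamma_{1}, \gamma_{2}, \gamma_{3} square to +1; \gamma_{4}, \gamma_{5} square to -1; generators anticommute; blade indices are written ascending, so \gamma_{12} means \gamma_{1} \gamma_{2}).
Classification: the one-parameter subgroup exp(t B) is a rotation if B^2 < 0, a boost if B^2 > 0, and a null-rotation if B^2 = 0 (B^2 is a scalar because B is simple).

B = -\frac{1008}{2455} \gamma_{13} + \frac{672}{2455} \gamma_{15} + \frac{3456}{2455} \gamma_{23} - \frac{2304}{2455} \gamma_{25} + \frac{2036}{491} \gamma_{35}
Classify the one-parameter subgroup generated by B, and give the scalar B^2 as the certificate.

B^2 term by term: the squares give (-\frac{1008}{2455})^2*(\gamma_{13})^2 + (\frac{672}{2455})^2*(\gamma_{15})^2 + (\frac{3456}{2455})^2*(\gamma_{23})^2 + (-\frac{2304}{2455})^2*(\gamma_{25})^2 + (\frac{2036}{491})^2*(\gamma_{35})^2 = \frac{1016064}{6027025}*(-1) + \frac{451584}{6027025}*(+1) + \frac{11943936}{6027025}*(-1) + \frac{5308416}{6027025}*(+1) + \frac{4145296}{241081}*(+1) = 16 (each basis 2-blade squares to minus the product of its generators' squares); cross terms between blades sharing an index anticommute and cancel; the commuting (index-disjoint) pairs give grade-4 terms 2*c*c'*(blade product), which cancel blade by blade — \gamma_{1235}: -\frac{4644864}{6027025} + \frac{4644864}{6027025} = 0 — confirming B is simple. So B^2 = 16.
Answer: boost, certificate B^2 = 16. The class reads off the invariant scalar 16 directly.


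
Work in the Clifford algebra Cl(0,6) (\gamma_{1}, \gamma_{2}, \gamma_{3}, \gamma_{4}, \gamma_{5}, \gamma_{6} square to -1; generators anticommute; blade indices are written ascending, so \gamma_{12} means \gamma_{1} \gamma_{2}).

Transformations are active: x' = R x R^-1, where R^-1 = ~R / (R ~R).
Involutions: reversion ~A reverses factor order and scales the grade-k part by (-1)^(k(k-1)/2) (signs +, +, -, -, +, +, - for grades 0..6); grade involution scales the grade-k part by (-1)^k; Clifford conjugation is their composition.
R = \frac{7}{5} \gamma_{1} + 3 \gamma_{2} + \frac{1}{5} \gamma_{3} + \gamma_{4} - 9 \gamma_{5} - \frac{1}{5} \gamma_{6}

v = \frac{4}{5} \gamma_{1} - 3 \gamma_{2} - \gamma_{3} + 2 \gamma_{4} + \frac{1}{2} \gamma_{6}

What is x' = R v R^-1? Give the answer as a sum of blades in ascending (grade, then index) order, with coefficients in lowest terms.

~R = \frac{7}{5} \gamma_{1} + 3 \gamma_{2} + \frac{1}{5} \gamma_{3} + \gamma_{4} - 9 \gamma_{5} - \frac{1}{5} \gamma_{6}, and R ~R = -\frac{2326}{25}, so R^-1 = ~R / (-\frac{2326}{25}).
R v = \frac{309}{50} - \frac{33}{5} \gamma_{12} - \frac{39}{25} \gamma_{13} + 2 \gamma_{14} + \frac{36}{5} \gamma_{15} + \frac{43}{50} \gamma_{16} - \frac{12}{5} \gamma_{23} + 9 \gamma_{24} - 27 \gamma_{25} + \frac{9}{10} \gamma_{26} + \frac{7}{5} \gamma_{34} - 9 \gamma_{35} - \frac{1}{10} \gamma_{36} + 18 \gamma_{45} + \frac{9}{10} \gamma_{46} - \frac{9}{2} \gamma_{56}
Answer: -\frac{11467}{11630} \gamma_{1} + \frac{6051}{2326} \gamma_{2} + \frac{11321}{11630} \gamma_{3} - \frac{4961}{2326} \gamma_{4} + \frac{2781}{2326} \gamma_{5} - \frac{2753}{5815} \gamma_{6}


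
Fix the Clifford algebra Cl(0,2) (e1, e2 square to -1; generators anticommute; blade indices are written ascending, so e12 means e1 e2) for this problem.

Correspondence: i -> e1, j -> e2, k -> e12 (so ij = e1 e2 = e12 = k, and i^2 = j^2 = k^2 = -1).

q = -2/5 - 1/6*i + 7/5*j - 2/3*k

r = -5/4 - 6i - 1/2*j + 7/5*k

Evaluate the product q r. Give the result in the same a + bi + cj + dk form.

In blades: q = -2/5 - 1/6*e1 + 7/5*e2 - 2/3*e12, r = -5/4 - 6*e1 - 1/2*e2 + 7/5*e12.
Distribute q over r term by term (generator squares from the signature, products reordered to ascending indices): (-2/5)*r = 1/2 + 12/5*e1 + 1/5*e2 - 14/25*e12; (-1/6*e1)*r = -1 + 5/24*e1 + 7/30*e2 + 1/12*e12; (7/5*e2)*r = 7/10 + 49/25*e1 - 7/4*e2 + 42/5*e12; (-2/3*e12)*r = 14/15 - 1/3*e1 + 4*e2 + 5/6*e12.
Sum: 17/15 + 847/200*e1 + 161/60*e2 + 2627/300*e12; translating back through the correspondence:
Answer: 17/15 + 847/200*i + 161/60*j + 2627/300*k


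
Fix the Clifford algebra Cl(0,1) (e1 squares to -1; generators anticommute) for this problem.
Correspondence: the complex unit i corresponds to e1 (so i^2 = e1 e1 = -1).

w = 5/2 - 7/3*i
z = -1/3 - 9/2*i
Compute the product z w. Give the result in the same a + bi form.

In blades: z = -1/3 - 9/2*e1, w = 5/2 - 7/3*e1.
Distribute z over w term by term (generator squares from the signature, products reordered to ascending indices): (-1/3)*w = -5/6 + 7/9*e1; (-9/2*e1)*w = -21/2 - 45/4*e1.
Sum: -34/3 - 377/36*e1; translating back through the correspondence:
Answer: -34/3 - 377/36*i


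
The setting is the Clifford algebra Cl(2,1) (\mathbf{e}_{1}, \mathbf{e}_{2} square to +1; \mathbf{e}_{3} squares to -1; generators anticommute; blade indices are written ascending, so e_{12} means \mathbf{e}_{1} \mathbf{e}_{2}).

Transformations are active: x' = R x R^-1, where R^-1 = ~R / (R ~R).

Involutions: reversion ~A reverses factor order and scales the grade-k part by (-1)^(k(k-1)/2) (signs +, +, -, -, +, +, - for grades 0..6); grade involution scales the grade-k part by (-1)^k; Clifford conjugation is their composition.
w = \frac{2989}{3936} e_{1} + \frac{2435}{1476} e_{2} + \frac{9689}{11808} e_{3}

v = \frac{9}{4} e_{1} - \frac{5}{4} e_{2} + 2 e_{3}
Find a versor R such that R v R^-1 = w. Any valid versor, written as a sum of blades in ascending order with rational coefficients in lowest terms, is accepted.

Take R = v + w = \frac{11845}{3936} e_{1} + \frac{295}{738} e_{2} + \frac{33305}{11808} e_{3}. Because q(v) = q(w) = \frac{21}{8}, conjugation by R sends v exactly to w.
Answer: \frac{11845}{3936} e_{1} + \frac{295}{738} e_{2} + \frac{33305}{11808} e_{3}


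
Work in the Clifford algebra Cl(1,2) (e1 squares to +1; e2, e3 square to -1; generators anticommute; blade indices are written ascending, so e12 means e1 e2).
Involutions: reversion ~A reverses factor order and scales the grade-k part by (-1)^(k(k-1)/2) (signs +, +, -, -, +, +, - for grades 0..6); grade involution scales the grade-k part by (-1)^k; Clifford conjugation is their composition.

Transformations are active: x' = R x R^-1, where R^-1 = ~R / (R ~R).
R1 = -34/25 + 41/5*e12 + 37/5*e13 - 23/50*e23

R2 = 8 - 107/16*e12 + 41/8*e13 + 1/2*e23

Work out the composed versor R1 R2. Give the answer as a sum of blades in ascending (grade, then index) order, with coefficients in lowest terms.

Distribute over the terms of R1 (each basis-blade product reordered to ascending indices, repeated generators contracted through their squares):
(-34/25) R2 = -272/25 + 1819/200*e12 - 697/100*e13 - 17/25*e23
(41/5*e12) R2 = -4387/80 + 328/5*e12 - 41/10*e13 - 1681/40*e23
(37/5*e13) R2 = 1517/40 + 37/10*e12 + 296/5*e13 - 3959/80*e23
(-23/50*e23) R2 = 23/100 + 943/400*e12 + 2461/800*e13 - 92/25*e23
Summing the partial products and collecting blades:
Answer: -441/16 + 32301/400*e12 + 8193/160*e13 - 38349/400*e23


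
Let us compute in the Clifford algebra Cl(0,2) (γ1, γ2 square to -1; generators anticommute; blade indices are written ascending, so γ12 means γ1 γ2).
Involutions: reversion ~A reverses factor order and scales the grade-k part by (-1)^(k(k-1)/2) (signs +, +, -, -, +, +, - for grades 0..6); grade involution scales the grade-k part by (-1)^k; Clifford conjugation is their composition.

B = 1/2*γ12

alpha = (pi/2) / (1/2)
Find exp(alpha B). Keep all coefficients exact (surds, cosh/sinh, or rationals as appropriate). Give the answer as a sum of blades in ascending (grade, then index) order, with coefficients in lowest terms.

B^2 = (1/2)^2*(γ12)^2 = 1/4*(-1) = -1/4 (a basis 2-blade squares to minus the product of its generators' squares).
B^2 = -1/4 — B^2 < 0, so the exponential closes trigonometrically: l = 1/2, alpha*l = pi/2, so exp(alpha B) = cos(pi/2) + (sin(pi/2)/(1/2))*B = 0 + (2)*B.
Answer: γ12


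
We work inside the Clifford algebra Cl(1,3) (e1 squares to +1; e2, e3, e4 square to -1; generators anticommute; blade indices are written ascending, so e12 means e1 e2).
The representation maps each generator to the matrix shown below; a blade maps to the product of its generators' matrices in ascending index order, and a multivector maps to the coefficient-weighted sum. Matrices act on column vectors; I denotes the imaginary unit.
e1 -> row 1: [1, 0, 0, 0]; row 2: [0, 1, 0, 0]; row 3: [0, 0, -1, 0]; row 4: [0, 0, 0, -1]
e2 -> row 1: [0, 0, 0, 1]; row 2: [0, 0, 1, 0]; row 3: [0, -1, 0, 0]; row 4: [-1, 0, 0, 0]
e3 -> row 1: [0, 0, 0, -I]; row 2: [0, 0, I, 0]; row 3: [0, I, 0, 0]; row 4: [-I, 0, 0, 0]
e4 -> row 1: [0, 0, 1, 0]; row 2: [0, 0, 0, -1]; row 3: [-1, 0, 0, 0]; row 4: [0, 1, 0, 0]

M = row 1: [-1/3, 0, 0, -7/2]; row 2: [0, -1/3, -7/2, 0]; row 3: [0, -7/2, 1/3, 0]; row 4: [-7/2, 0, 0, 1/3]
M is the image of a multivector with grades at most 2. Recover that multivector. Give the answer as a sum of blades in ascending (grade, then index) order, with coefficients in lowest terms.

Method: the blade images are trace-orthogonal — tr(rho(e_A) rho(e_B)^-1) = 4 if A = B and 0 otherwise — and rho(e_A)^-1 = (e_A)^2 * rho(e_A) with (e_A)^2 = +1 or -1, so the coefficient of e_A in the preimage is (e_A)^2 * tr(M rho(e_A))/4.
Nonzero projections over blades of grade <= 2: e1: (e1)^2 = +1, tr(M rho(e1)) = -4/3, coefficient -1/3; e12: (e12)^2 = +1, tr(M rho(e12)) = -14, coefficient -7/2. Every other blade of grade <= 2 projects to 0.
Answer: -1/3*e1 - 7/2*e12


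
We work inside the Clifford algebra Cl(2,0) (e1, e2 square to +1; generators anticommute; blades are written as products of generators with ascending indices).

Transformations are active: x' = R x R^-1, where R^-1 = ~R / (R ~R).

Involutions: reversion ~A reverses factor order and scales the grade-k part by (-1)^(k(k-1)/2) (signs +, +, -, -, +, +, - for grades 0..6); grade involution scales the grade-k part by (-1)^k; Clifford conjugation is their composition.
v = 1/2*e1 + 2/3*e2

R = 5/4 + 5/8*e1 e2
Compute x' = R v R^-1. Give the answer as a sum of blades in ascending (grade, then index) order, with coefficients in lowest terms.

~R = 5/4 - 5/8*e1 e2, and R ~R = 125/64, so R^-1 = ~R / (125/64).
R v = 25/24*e1 + 25/48*e2
Answer: 5/6*e1


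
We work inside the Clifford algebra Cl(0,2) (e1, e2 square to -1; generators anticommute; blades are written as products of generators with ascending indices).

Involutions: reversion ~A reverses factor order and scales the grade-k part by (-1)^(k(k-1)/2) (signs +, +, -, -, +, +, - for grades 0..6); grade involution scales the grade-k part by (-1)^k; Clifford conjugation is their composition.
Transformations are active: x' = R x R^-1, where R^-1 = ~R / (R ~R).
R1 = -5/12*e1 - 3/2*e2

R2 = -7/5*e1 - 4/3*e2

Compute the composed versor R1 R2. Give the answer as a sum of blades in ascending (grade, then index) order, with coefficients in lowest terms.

Distribute over the terms of R1 (each basis-blade product reordered to ascending indices, repeated generators contracted through their squares):
(-5/12*e1) R2 = -7/12 + 5/9*e1 e2
(-3/2*e2) R2 = -2 - 21/10*e1 e2
Summing the partial products and collecting blades:
Answer: -31/12 - 139/90*e1 e2


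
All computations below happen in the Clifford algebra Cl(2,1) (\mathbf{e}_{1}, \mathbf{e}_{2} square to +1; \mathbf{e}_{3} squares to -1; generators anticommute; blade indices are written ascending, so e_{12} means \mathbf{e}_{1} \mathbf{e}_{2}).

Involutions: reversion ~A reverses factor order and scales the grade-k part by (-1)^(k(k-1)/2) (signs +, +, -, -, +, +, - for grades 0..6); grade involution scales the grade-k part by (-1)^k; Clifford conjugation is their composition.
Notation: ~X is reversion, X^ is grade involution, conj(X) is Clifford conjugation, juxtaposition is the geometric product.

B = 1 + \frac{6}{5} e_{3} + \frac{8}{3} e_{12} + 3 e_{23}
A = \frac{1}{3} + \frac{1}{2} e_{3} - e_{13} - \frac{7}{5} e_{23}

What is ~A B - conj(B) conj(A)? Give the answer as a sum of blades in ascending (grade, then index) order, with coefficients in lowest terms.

first term: \frac{59}{15} - \frac{6}{5} e_{1} - \frac{9}{50} e_{2} + \frac{9}{10} e_{3} + \frac{35}{9} e_{12} - \frac{41}{15} e_{13} + \frac{76}{15} e_{23} + \frac{4}{3} e_{123}
second term: -\frac{67}{15} - \frac{6}{5} e_{1} - \frac{159}{50} e_{2} - \frac{9}{10} e_{3} + \frac{19}{9} e_{12} - \frac{41}{15} e_{13} + \frac{46}{15} e_{23} + \frac{4}{3} e_{123}
Answer: \frac{42}{5} + 3 e_{2} + \frac{9}{5} e_{3} + \frac{16}{9} e_{12} + 2 e_{23}


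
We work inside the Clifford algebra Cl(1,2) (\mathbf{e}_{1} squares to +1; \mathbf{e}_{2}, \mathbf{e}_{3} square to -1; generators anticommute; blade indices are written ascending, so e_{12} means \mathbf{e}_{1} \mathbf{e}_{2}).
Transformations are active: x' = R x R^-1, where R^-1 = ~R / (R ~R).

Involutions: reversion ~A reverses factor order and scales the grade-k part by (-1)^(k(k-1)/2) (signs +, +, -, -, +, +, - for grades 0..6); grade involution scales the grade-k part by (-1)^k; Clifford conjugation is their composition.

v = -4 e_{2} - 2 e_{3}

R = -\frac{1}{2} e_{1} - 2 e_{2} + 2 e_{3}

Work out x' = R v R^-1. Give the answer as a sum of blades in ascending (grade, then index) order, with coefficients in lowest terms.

~R = -\frac{1}{2} e_{1} - 2 e_{2} + 2 e_{3}, and R ~R = -\frac{31}{4}, so R^-1 = ~R / (-\frac{31}{4}).
R v = -4 + 2 e_{12} + e_{13} + 12 e_{23}
Answer: -\frac{16}{31} e_{1} + \frac{60}{31} e_{2} + \frac{126}{31} e_{3}


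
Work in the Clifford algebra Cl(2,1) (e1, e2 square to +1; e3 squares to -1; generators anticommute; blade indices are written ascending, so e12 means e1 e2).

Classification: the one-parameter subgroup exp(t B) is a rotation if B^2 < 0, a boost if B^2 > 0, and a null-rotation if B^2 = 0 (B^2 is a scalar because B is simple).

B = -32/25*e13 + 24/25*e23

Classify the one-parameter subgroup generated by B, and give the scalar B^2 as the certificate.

B^2 term by term: the squares give (-32/25)^2*(e13)^2 + (24/25)^2*(e23)^2 = 1024/625*(+1) + 576/625*(+1) = 64/25 (each basis 2-blade squares to minus the product of its generators' squares); cross terms between blades sharing an index anticommute and cancel. So B^2 = 64/25.
Answer: boost, certificate B^2 = 64/25. The scalar 64/25 is the complete invariant here: its sign names the subgroup type.


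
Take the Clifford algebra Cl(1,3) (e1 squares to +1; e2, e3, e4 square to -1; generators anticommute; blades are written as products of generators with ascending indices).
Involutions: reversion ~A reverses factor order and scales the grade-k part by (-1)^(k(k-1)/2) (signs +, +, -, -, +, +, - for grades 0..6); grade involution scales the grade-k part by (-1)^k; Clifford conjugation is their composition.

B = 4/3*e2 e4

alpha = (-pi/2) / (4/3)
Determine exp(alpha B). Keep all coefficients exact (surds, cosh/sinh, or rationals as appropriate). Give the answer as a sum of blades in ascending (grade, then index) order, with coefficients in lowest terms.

B^2 = (4/3)^2*(e2 e4)^2 = 16/9*(-1) = -16/9 (a basis 2-blade squares to minus the product of its generators' squares).
B^2 = -16/9 — a negative square means the series sums to a rotation: l = 4/3, alpha*l = -pi/2, so exp(alpha B) = cos(-pi/2) + (sin(-pi/2)/(4/3))*B = 0 + (-3/4)*B.
Answer: -e2 e4


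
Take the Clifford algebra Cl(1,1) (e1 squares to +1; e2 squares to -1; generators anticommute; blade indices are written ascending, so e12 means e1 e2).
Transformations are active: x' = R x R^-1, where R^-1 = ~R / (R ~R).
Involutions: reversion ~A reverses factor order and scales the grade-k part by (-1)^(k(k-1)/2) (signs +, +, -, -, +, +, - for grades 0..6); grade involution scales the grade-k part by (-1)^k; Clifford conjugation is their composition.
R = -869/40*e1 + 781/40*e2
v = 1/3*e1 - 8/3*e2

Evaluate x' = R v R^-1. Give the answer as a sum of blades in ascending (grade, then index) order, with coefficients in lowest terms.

~R = -869/40*e1 + 781/40*e2, and R ~R = 363/4, so R^-1 = ~R / (363/4).
R v = 1793/40 + 2057/40*e12
Answer: -4359/200*e1 + 4391/200*e2


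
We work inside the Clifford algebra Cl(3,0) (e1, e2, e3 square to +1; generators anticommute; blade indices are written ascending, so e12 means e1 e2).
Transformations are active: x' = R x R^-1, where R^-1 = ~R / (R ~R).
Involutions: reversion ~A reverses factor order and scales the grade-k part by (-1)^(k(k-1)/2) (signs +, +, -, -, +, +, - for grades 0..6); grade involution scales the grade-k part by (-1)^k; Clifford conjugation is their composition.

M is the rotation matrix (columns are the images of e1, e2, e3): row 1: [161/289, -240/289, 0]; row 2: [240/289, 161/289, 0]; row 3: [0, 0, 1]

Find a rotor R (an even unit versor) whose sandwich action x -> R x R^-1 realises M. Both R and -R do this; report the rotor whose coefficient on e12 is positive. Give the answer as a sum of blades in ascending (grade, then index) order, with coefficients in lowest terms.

Method: write R = a + b12*e12 + b13*e13 + b23*e23 with a^2 + b12^2 + b13^2 + b23^2 = 1 (so R^-1 = ~R). Expanding the columns R e_j ~R gives tr M = 4a^2 - 1 and, from the antisymmetric part, M21 - M12 = -4a*b12, M13 - M31 = 4a*b13, M32 - M23 = -4a*b23.
Here tr M = 611/289, so a^2 = (1 + tr M)/4 = 225/289 and a = ±15/17. Taking a = 15/17: M21 - M12 = 480/289, M13 - M31 = 0, M32 - M23 = 0, giving b12 = -8/17, b13 = 0, b23 = 0, i.e. R = 15/17 - 8/17*e12.
Its e12 coefficient is negative, so report the other preimage -R.
Answer: -15/17 + 8/17*e12. Why the constraint matters: R and -R act identically through the sandwich — M has trace 611/289 either way — so only the sign condition on e12 picks one of the two preimages.


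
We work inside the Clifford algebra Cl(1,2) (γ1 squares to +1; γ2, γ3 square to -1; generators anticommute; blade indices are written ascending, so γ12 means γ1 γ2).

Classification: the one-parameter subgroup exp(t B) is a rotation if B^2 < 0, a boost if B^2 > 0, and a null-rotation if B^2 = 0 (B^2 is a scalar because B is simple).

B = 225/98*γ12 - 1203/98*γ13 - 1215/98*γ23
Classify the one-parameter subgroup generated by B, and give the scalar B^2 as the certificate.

B^2 term by term: the squares give (225/98)^2*(γ12)^2 + (-1203/98)^2*(γ13)^2 + (-1215/98)^2*(γ23)^2 = 50625/9604*(+1) + 1447209/9604*(+1) + 1476225/9604*(-1) = 9/4 (each basis 2-blade squares to minus the product of its generators' squares); cross terms between blades sharing an index anticommute and cancel. So B^2 = 9/4.
Answer: boost, certificate B^2 = 9/4. Why this suffices: the scalar 9/4 survives any versor conjugation, so its sign alone determines the class however B is presented.


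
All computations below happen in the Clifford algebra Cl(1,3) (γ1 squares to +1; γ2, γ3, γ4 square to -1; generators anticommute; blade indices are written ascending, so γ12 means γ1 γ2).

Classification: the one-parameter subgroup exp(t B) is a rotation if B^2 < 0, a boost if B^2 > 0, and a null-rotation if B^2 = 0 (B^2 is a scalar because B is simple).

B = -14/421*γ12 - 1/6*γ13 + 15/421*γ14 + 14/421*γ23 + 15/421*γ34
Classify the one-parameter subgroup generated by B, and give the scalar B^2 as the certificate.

B^2 term by term: the squares give (-14/421)^2*(γ12)^2 + (-1/6)^2*(γ13)^2 + (15/421)^2*(γ14)^2 + (14/421)^2*(γ23)^2 + (15/421)^2*(γ34)^2 = 196/177241*(+1) + 1/36*(+1) + 225/177241*(+1) + 196/177241*(-1) + 225/177241*(-1) = 1/36 (each basis 2-blade squares to minus the product of its generators' squares); cross terms between blades sharing an index anticommute and cancel; the commuting (index-disjoint) pairs give grade-4 terms 2*c*c'*(blade product), which cancel blade by blade — γ1234: -420/177241 + 420/177241 = 0 — confirming B is simple. So B^2 = 1/36.
Answer: boost, certificate B^2 = 1/36. Because 1/36 is invariant under every versor sandwich, the classification follows from its sign alone.


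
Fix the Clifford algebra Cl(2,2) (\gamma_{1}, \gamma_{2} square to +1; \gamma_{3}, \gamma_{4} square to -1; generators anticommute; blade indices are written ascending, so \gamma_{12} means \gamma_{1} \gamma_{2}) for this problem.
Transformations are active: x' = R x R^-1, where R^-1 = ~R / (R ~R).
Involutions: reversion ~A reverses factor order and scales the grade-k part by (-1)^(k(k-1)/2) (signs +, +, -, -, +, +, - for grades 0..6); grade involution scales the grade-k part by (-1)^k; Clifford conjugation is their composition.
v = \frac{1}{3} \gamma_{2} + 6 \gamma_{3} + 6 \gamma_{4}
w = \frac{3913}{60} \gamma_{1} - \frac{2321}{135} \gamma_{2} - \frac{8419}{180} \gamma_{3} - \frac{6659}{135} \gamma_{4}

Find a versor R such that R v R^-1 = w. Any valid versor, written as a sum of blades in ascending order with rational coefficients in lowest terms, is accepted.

Take R = v + w = \frac{3913}{60} \gamma_{1} - \frac{2276}{135} \gamma_{2} - \frac{7339}{180} \gamma_{3} - \frac{5849}{135} \gamma_{4}. Because q(v) = q(w) = -\frac{647}{9}, conjugation by R sends v exactly to w.
Answer: \frac{3913}{60} \gamma_{1} - \frac{2276}{135} \gamma_{2} - \frac{7339}{180} \gamma_{3} - \frac{5849}{135} \gamma_{4}


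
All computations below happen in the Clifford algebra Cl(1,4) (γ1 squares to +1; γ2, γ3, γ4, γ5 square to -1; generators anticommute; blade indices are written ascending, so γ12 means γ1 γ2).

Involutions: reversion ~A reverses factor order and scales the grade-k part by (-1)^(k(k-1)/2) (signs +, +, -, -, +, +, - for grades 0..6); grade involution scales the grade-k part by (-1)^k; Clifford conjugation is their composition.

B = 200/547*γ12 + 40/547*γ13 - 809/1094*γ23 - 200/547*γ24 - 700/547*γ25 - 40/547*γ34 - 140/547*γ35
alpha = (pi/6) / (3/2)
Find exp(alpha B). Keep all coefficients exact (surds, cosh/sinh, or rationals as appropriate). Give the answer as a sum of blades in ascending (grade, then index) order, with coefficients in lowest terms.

B^2 term by term: the squares give (200/547)^2*(γ12)^2 + (40/547)^2*(γ13)^2 + (-809/1094)^2*(γ23)^2 + (-200/547)^2*(γ24)^2 + (-700/547)^2*(γ25)^2 + (-40/547)^2*(γ34)^2 + (-140/547)^2*(γ35)^2 = 40000/299209*(+1) + 1600/299209*(+1) + 654481/1196836*(-1) + 40000/299209*(-1) + 490000/299209*(-1) + 1600/299209*(-1) + 19600/299209*(-1) = -9/4 (each basis 2-blade squares to minus the product of its generators' squares); cross terms between blades sharing an index anticommute and cancel; the commuting (index-disjoint) pairs give grade-4 terms 2*c*c'*(blade product), which cancel blade by blade — γ1234: -16000/299209 + 16000/299209 = 0; γ1235: -56000/299209 + 56000/299209 = 0; γ2345: -56000/299209 + 56000/299209 = 0 — confirming B is simple. So B^2 = -9/4.
B^2 = -9/4 — circular case — the even/odd split gives cos and sin: l = 3/2, alpha*l = pi/6, so exp(alpha B) = cos(pi/6) + (sin(pi/6)/(3/2))*B = sqrt(3)/2 + (1/3)*B.
Answer: sqrt(3)/2 + 200/1641*γ12 + 40/1641*γ13 - 809/3282*γ23 - 200/1641*γ24 - 700/1641*γ25 - 40/1641*γ34 - 140/1641*γ35
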